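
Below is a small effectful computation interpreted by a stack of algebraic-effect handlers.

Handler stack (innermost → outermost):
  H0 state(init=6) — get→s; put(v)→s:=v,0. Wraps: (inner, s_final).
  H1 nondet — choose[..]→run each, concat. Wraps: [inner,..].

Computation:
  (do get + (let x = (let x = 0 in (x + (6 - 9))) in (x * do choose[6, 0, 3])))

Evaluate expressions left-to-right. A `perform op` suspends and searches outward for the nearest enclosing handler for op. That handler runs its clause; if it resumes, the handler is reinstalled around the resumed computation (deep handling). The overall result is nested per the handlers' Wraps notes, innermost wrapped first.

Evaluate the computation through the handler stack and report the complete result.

Step-by-step:
get @ H0 ⇒ 6
choose[6, 0, 3] @ H1
  branch[0] choose=6:
    H0 returns (-12, 6)
    H1 returns [(-12, 6)]
  branch[1] choose=0:
    H0 returns (6, 6)
    H1 returns [(6, 6)]
  branch[2] choose=3:
    H0 returns (-3, 6)
    H1 returns [(-3, 6)]
= [(-12, 6), (6, 6), (-3, 6)]

Answer: [(-12, 6), (6, 6), (-3, 6)]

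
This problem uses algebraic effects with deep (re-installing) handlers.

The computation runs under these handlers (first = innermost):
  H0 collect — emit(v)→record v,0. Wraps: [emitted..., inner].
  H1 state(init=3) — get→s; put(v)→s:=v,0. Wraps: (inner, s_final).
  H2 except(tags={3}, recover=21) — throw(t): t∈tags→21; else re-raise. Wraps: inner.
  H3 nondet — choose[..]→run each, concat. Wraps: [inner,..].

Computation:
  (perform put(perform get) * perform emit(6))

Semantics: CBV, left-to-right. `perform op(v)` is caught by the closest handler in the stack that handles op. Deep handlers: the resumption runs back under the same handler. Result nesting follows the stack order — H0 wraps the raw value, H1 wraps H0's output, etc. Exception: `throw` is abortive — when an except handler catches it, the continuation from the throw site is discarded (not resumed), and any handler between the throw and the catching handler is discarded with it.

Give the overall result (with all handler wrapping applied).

Step-by-step:
get @ H1 ⇒ 3
put(3) @ H1 ⇒ s:=3
emit(6) @ H0 ⇒ out+=6
H0 returns [6, 0]
H1 returns ([6, 0], 3)
H2 returns ([6, 0], 3)
H3 returns [([6, 0], 3)]
= [([6, 0], 3)]

Answer: [([6, 0], 3)]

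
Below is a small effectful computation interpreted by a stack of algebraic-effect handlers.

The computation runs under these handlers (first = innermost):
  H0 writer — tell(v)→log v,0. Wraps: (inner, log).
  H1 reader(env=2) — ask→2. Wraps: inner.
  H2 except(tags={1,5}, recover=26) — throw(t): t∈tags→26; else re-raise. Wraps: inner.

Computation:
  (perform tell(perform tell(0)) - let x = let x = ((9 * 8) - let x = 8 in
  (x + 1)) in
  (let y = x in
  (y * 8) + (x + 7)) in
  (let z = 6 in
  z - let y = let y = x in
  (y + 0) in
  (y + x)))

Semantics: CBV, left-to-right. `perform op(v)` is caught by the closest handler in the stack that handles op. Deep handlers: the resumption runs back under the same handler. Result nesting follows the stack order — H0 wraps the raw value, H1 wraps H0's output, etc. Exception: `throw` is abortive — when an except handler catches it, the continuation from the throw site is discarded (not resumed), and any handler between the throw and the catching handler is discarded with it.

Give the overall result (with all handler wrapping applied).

Answer: (1142, (0, 0))

Working:
tell(0) @ H0 ⇒ log+=0
tell(0) @ H0 ⇒ log+=0
H0 returns (1142, (0, 0))
H1 returns (1142, (0, 0))
H2 returns (1142, (0, 0))
= (1142, (0, 0))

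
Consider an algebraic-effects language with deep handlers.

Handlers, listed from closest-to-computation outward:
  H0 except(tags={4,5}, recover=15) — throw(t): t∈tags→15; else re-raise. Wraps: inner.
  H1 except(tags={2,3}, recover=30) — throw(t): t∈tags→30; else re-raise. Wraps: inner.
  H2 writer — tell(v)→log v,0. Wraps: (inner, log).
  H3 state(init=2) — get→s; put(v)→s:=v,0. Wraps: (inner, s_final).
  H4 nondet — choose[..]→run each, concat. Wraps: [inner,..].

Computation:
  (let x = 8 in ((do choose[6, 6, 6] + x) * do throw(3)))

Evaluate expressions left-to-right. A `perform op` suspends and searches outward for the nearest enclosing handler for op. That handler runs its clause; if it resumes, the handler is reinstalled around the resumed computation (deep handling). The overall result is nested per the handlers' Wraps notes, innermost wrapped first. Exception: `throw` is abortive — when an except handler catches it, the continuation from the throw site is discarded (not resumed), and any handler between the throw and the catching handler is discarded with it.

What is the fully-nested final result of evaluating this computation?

Answer: [((30, ()), 2), ((30, ()), 2), ((30, ()), 2)]

Evaluation trace:
choose[6, 6, 6] @ H4
  branch[0] choose=6:
    throw(3) @ H0 re-raised
    throw(3) @ H1 caught ⇒ 30
    H2 returns (30, ())
    H3 returns ((30, ()), 2)
    H4 returns [((30, ()), 2)]
  branch[1] choose=6:
    throw(3) @ H0 re-raised
    throw(3) @ H1 caught ⇒ 30
    H2 returns (30, ())
    H3 returns ((30, ()), 2)
    H4 returns [((30, ()), 2)]
  branch[2] choose=6:
    throw(3) @ H0 re-raised
    throw(3) @ H1 caught ⇒ 30
    H2 returns (30, ())
    H3 returns ((30, ()), 2)
    H4 returns [((30, ()), 2)]
= [((30, ()), 2), ((30, ()), 2), ((30, ()), 2)]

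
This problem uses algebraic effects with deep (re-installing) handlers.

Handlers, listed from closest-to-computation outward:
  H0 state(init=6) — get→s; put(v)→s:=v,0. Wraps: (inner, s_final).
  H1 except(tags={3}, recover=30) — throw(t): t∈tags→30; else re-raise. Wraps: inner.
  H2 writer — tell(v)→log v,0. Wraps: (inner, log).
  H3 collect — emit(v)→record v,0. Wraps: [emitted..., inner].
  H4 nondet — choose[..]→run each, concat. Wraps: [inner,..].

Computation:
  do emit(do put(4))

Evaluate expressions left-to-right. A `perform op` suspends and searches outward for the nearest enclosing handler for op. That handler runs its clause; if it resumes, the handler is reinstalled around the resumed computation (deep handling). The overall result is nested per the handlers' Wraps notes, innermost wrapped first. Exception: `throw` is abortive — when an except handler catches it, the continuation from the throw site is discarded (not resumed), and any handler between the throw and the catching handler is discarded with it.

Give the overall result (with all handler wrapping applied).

Evaluation trace:
put(4) @ H0 ⇒ s:=4
emit(0) @ H3 ⇒ out+=0
H0 returns (0, 4)
H1 returns (0, 4)
H2 returns ((0, 4), ())
H3 returns [0, ((0, 4), ())]
H4 returns [[0, ((0, 4), ())]]
= [[0, ((0, 4), ())]]

Answer: [[0, ((0, 4), ())]]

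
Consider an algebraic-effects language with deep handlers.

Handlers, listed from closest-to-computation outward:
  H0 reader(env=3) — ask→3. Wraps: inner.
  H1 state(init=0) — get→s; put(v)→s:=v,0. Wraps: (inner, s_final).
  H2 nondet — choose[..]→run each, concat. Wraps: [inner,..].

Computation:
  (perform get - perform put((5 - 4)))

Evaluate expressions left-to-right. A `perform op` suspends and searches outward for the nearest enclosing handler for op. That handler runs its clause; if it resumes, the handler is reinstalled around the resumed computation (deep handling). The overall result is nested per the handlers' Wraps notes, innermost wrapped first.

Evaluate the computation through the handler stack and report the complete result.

Answer: [(0, 1)]

Step-by-step:
get @ H1 ⇒ 0
put(1) @ H1 ⇒ s:=1
H0 returns 0
H1 returns (0, 1)
H2 returns [(0, 1)]
= [(0, 1)]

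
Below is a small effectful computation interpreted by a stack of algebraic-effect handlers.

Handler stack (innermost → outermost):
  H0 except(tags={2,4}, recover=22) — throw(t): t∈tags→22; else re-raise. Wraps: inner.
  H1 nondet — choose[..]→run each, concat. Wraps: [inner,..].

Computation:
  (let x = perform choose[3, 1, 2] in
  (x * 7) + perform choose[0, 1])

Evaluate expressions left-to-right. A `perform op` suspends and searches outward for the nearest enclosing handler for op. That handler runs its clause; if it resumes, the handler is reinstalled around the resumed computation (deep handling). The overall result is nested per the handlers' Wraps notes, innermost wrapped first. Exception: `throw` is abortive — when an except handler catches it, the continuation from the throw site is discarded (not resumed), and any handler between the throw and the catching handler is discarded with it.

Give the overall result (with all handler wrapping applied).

Answer: [21, 22, 7, 8, 14, 15]

Step-by-step:
choose[3, 1, 2] @ H1
  branch[0] choose=3:
    choose[0, 1] @ H1
      branch[0] choose=0:
        H0 returns 21
        H1 returns [21]
      branch[1] choose=1:
        H0 returns 22
        H1 returns [22]
  branch[1] choose=1:
    choose[0, 1] @ H1
      branch[0] choose=0:
        H0 returns 7
        H1 returns [7]
      branch[1] choose=1:
        H0 returns 8
        H1 returns [8]
  branch[2] choose=2:
    choose[0, 1] @ H1
      branch[0] choose=0:
        H0 returns 14
        H1 returns [14]
      branch[1] choose=1:
        H0 returns 15
        H1 returns [15]
= [21, 22, 7, 8, 14, 15]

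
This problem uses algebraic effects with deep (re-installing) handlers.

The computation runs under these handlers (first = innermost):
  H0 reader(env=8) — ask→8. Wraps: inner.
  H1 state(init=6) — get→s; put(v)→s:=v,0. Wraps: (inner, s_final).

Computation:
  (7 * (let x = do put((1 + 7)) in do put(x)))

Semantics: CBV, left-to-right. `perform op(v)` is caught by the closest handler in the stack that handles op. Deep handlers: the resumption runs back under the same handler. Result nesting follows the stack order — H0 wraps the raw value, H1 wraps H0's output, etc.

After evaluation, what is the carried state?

Step-by-step:
put(8) @ H1 ⇒ s:=8
put(0) @ H1 ⇒ s:=0
H0 returns 0
H1 returns (0, 0)
= (0, 0)

Answer: 0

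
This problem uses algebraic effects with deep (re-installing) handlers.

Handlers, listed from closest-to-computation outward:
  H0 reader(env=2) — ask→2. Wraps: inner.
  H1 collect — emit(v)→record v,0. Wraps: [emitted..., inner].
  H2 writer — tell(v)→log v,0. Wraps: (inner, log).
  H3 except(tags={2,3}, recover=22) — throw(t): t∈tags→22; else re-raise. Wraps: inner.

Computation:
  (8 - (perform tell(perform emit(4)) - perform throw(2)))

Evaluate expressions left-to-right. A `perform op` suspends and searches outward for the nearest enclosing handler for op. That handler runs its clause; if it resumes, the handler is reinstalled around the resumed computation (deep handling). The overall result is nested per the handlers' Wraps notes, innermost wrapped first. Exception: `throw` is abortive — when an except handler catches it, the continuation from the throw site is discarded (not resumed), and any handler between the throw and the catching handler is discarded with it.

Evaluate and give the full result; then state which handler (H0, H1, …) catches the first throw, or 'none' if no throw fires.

Evaluation trace:
emit(4) @ H1 ⇒ out+=4
tell(0) @ H2 ⇒ log+=0
throw(2) @ H3 caught ⇒ 22
= 22

Answer: 22 ; first throw caught by: H3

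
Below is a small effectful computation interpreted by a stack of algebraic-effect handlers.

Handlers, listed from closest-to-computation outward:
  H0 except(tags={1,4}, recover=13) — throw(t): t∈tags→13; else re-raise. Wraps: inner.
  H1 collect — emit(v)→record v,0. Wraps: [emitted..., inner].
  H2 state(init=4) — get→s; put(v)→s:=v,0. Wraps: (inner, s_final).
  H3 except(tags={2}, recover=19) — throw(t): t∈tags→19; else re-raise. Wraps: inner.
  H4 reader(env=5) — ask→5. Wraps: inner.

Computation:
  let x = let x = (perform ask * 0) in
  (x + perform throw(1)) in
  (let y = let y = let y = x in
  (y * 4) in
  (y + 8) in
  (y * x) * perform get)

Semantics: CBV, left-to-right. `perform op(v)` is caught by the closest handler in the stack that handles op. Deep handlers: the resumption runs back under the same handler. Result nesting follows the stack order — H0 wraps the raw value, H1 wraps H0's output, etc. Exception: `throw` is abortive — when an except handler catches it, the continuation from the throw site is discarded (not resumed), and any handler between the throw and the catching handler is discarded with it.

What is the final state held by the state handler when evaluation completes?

Answer: 4

Step-by-step:
ask @ H4 ⇒ 5
throw(1) @ H0 caught ⇒ 13
H1 returns [13]
H2 returns ([13], 4)
H3 returns ([13], 4)
H4 returns ([13], 4)
= ([13], 4)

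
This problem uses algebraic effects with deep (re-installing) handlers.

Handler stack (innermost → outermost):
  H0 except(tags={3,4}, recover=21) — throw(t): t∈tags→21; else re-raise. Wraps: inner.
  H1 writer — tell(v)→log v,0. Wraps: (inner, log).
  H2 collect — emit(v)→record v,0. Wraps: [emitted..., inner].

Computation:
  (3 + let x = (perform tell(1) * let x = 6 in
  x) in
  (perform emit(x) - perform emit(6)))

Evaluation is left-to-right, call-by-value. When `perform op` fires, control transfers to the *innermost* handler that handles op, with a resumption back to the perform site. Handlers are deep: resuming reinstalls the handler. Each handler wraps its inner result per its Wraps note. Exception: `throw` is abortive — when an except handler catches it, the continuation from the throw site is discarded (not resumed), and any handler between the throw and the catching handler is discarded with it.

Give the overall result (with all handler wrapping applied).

Evaluation trace:
tell(1) @ H1 ⇒ log+=1
emit(0) @ H2 ⇒ out+=0
emit(6) @ H2 ⇒ out+=6
H0 returns 3
H1 returns (3, (1))
H2 returns [0, 6, (3, (1))]
= [0, 6, (3, (1))]

Answer: [0, 6, (3, (1))]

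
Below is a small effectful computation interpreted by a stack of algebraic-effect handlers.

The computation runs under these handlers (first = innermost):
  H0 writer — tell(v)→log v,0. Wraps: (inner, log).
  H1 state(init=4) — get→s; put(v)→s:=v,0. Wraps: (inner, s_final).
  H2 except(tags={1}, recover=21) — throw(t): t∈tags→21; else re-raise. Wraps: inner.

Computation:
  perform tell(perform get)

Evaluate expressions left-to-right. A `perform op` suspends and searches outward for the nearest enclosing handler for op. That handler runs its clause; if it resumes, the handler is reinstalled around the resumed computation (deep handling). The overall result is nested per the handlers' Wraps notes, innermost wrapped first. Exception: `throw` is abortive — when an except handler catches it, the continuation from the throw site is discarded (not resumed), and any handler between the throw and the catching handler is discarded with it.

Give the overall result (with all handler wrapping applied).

Evaluation trace:
get @ H1 ⇒ 4
tell(4) @ H0 ⇒ log+=4
H0 returns (0, (4))
H1 returns ((0, (4)), 4)
H2 returns ((0, (4)), 4)
= ((0, (4)), 4)

Answer: ((0, (4)), 4)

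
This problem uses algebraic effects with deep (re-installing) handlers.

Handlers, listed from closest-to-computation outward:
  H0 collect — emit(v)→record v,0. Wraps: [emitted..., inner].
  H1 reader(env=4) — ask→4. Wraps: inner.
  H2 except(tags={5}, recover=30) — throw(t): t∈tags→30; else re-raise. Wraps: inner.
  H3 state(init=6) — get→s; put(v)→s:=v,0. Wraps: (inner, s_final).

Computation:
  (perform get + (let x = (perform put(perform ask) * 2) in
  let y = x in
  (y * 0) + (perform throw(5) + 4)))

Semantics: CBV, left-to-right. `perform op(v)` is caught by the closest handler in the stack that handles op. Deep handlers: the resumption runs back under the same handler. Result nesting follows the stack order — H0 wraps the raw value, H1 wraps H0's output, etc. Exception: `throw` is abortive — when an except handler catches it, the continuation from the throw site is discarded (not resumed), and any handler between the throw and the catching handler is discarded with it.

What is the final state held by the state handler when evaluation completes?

Answer: 4

Working:
get @ H3 ⇒ 6
ask @ H1 ⇒ 4
put(4) @ H3 ⇒ s:=4
throw(5) @ H2 caught ⇒ 30
H3 returns (30, 4)
= (30, 4)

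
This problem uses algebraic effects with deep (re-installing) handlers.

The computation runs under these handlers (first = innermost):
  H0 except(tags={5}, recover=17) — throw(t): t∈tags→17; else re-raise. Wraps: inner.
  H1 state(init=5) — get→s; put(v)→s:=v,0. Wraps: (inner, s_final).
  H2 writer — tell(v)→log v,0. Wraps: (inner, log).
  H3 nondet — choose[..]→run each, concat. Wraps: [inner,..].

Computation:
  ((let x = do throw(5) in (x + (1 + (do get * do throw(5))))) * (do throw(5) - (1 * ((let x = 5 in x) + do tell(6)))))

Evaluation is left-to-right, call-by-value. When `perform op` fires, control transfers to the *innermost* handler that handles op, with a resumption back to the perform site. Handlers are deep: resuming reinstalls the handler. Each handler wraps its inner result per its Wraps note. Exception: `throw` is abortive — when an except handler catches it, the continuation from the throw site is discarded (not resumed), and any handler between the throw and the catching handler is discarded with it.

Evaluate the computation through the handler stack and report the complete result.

Answer: [((17, 5), ())]

Step-by-step:
throw(5) @ H0 caught ⇒ 17
H1 returns (17, 5)
H2 returns ((17, 5), ())
H3 returns [((17, 5), ())]
= [((17, 5), ())]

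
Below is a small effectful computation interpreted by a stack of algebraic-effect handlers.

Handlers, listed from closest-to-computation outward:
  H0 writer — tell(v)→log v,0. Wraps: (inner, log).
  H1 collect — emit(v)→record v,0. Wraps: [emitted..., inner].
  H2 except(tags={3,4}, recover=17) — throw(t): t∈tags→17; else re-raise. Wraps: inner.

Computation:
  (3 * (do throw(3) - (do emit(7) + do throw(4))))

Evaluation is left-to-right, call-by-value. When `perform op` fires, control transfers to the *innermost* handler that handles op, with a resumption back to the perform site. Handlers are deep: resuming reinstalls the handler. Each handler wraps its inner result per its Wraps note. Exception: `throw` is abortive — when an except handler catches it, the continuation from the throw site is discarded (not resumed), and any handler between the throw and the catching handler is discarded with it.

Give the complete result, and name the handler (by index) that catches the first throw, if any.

Working:
throw(3) @ H2 caught ⇒ 17
= 17

Answer: 17 ; first throw caught by: H2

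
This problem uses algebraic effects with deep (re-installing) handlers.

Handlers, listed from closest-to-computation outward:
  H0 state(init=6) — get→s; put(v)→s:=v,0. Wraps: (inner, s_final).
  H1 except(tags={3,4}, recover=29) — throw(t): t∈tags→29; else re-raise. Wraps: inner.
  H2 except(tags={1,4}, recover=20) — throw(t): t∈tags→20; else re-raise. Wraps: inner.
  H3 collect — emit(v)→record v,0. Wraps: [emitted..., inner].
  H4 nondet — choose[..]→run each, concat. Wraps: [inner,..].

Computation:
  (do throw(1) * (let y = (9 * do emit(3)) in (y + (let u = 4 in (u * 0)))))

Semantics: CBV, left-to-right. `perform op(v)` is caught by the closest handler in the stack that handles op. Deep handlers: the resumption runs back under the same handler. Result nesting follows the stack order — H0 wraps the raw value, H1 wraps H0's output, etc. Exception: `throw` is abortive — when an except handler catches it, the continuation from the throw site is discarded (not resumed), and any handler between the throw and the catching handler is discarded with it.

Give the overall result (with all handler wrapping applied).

Answer: [[20]]

Evaluation trace:
throw(1) @ H1 re-raised
throw(1) @ H2 caught ⇒ 20
H3 returns [20]
H4 returns [[20]]
= [[20]]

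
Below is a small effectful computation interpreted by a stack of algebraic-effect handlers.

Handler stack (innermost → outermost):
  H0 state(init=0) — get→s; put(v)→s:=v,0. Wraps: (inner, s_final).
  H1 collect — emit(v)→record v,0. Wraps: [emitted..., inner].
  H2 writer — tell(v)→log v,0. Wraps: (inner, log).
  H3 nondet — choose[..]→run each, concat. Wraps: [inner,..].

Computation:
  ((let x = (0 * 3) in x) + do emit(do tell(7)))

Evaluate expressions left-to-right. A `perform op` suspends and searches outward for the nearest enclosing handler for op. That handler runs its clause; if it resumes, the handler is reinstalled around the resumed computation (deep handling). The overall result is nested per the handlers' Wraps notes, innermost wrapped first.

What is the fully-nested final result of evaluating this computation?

Answer: [([0, (0, 0)], (7))]

Step-by-step:
tell(7) @ H2 ⇒ log+=7
emit(0) @ H1 ⇒ out+=0
H0 returns (0, 0)
H1 returns [0, (0, 0)]
H2 returns ([0, (0, 0)], (7))
H3 returns [([0, (0, 0)], (7))]
= [([0, (0, 0)], (7))]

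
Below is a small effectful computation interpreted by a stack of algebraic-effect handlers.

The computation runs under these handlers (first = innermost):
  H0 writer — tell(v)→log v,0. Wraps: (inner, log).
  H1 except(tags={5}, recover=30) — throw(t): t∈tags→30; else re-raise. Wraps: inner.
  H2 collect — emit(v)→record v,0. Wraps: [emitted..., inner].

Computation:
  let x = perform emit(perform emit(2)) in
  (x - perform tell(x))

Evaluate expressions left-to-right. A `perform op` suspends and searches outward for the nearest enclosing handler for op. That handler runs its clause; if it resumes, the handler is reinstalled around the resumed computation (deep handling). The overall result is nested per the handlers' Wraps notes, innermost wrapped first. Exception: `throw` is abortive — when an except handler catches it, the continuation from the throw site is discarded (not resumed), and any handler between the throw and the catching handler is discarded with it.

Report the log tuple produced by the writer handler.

Answer: (0)

Working:
emit(2) @ H2 ⇒ out+=2
emit(0) @ H2 ⇒ out+=0
tell(0) @ H0 ⇒ log+=0
H0 returns (0, (0))
H1 returns (0, (0))
H2 returns [2, 0, (0, (0))]
= [2, 0, (0, (0))]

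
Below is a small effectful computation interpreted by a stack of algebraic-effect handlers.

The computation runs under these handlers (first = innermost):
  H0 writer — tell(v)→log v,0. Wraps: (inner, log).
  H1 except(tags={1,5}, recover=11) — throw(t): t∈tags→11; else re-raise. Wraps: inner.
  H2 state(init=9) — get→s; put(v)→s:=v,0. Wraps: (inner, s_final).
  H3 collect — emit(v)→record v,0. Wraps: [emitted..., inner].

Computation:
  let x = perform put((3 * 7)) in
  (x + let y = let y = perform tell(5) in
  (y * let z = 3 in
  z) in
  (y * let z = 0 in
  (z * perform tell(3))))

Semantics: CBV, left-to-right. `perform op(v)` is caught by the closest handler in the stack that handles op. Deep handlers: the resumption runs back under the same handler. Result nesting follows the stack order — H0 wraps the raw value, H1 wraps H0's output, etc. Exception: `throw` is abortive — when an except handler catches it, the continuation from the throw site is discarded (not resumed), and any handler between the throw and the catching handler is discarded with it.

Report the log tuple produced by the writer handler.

Answer: (5, 3)

Working:
put(21) @ H2 ⇒ s:=21
tell(5) @ H0 ⇒ log+=5
tell(3) @ H0 ⇒ log+=3
H0 returns (0, (5, 3))
H1 returns (0, (5, 3))
H2 returns ((0, (5, 3)), 21)
H3 returns [((0, (5, 3)), 21)]
= [((0, (5, 3)), 21)]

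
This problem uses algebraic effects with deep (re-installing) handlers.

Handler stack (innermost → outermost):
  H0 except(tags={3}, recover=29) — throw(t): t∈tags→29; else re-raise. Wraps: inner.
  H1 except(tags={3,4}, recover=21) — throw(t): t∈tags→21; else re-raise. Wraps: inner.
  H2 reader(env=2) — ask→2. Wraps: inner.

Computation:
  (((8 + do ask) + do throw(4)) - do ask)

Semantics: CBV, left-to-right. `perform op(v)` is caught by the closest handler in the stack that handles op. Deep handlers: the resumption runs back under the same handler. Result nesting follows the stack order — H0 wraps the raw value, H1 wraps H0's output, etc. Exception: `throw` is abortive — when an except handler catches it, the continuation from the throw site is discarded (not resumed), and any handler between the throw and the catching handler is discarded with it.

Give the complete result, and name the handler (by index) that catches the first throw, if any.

Working:
ask @ H2 ⇒ 2
throw(4) @ H0 re-raised
throw(4) @ H1 caught ⇒ 21
H2 returns 21
= 21

Answer: 21 ; first throw caught by: H1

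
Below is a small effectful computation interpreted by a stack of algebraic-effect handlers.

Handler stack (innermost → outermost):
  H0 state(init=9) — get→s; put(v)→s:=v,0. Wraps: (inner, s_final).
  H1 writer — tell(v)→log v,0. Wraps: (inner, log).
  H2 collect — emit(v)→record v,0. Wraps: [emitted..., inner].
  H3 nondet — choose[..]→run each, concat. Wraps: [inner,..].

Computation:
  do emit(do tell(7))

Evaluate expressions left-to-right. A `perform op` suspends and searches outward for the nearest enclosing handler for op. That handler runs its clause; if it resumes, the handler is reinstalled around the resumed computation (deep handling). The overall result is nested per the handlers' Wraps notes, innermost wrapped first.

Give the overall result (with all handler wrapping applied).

Answer: [[0, ((0, 9), (7))]]

Step-by-step:
tell(7) @ H1 ⇒ log+=7
emit(0) @ H2 ⇒ out+=0
H0 returns (0, 9)
H1 returns ((0, 9), (7))
H2 returns [0, ((0, 9), (7))]
H3 returns [[0, ((0, 9), (7))]]
= [[0, ((0, 9), (7))]]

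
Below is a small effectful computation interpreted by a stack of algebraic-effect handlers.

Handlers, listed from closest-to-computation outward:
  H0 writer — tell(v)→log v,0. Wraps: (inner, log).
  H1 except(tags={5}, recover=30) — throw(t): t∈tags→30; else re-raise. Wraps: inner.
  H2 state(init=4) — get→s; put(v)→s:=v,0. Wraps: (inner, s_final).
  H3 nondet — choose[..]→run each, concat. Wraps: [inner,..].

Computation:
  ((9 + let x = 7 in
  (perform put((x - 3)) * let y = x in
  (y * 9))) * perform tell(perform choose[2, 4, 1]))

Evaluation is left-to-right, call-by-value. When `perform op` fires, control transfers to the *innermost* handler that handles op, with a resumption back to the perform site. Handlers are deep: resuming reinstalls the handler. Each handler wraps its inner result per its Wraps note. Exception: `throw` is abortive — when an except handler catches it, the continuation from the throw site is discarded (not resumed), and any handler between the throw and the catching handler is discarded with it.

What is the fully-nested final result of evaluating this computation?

Answer: [((0, (2)), 4), ((0, (4)), 4), ((0, (1)), 4)]

Step-by-step:
put(4) @ H2 ⇒ s:=4
choose[2, 4, 1] @ H3
  branch[0] choose=2:
    tell(2) @ H0 ⇒ log+=2
    H0 returns (0, (2))
    H1 returns (0, (2))
    H2 returns ((0, (2)), 4)
    H3 returns [((0, (2)), 4)]
  branch[1] choose=4:
    tell(4) @ H0 ⇒ log+=4
    H0 returns (0, (4))
    H1 returns (0, (4))
    H2 returns ((0, (4)), 4)
    H3 returns [((0, (4)), 4)]
  branch[2] choose=1:
    tell(1) @ H0 ⇒ log+=1
    H0 returns (0, (1))
    H1 returns (0, (1))
    H2 returns ((0, (1)), 4)
    H3 returns [((0, (1)), 4)]
= [((0, (2)), 4), ((0, (4)), 4), ((0, (1)), 4)]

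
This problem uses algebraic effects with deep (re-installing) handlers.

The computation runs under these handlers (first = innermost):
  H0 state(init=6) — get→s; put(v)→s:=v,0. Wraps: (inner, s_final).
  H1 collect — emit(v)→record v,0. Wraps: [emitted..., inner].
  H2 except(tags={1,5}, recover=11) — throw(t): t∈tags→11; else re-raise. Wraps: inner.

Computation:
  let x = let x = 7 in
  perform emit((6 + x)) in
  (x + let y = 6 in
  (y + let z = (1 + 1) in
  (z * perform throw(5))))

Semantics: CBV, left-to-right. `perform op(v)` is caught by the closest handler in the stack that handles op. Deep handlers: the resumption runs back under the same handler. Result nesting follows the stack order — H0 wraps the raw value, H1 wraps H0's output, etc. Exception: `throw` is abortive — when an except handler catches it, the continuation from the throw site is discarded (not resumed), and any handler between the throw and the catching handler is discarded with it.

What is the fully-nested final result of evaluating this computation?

Answer: 11

Working:
emit(13) @ H1 ⇒ out+=13
throw(5) @ H2 caught ⇒ 11
= 11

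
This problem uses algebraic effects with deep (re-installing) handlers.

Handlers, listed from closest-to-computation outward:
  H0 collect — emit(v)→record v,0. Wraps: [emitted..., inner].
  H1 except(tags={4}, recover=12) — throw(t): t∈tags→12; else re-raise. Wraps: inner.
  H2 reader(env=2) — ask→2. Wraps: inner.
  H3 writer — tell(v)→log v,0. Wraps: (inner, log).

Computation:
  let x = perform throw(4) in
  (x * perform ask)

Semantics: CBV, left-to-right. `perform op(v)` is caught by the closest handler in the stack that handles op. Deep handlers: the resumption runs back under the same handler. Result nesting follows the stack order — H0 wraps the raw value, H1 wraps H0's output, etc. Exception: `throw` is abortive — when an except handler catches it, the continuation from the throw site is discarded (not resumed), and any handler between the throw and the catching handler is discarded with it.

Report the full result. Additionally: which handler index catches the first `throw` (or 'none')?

Step-by-step:
throw(4) @ H1 caught ⇒ 12
H2 returns 12
H3 returns (12, ())
= (12, ())

Answer: (12, ()) ; first throw caught by: H1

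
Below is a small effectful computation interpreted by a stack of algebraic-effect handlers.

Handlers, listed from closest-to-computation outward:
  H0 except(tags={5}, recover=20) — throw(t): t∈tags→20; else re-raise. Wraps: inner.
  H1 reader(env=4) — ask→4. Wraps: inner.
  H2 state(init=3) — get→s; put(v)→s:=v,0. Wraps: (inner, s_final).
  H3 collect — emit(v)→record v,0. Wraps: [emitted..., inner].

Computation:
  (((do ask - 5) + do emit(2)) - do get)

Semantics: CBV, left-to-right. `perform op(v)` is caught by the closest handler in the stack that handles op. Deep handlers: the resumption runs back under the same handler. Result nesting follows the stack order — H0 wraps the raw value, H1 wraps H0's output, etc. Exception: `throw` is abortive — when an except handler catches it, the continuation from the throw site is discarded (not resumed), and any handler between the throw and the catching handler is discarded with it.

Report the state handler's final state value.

Evaluation trace:
ask @ H1 ⇒ 4
emit(2) @ H3 ⇒ out+=2
get @ H2 ⇒ 3
H0 returns -4
H1 returns -4
H2 returns (-4, 3)
H3 returns [2, (-4, 3)]
= [2, (-4, 3)]

Answer: 3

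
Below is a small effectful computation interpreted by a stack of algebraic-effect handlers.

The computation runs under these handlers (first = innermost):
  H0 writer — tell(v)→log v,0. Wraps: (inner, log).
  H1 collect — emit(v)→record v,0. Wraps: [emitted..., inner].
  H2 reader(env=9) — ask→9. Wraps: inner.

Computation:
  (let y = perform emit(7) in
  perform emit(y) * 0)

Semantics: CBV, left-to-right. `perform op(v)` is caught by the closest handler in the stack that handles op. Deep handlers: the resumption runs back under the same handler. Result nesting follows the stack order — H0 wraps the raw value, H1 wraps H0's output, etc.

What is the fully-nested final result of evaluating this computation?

Working:
emit(7) @ H1 ⇒ out+=7
emit(0) @ H1 ⇒ out+=0
H0 returns (0, ())
H1 returns [7, 0, (0, ())]
H2 returns [7, 0, (0, ())]
= [7, 0, (0, ())]

Answer: [7, 0, (0, ())]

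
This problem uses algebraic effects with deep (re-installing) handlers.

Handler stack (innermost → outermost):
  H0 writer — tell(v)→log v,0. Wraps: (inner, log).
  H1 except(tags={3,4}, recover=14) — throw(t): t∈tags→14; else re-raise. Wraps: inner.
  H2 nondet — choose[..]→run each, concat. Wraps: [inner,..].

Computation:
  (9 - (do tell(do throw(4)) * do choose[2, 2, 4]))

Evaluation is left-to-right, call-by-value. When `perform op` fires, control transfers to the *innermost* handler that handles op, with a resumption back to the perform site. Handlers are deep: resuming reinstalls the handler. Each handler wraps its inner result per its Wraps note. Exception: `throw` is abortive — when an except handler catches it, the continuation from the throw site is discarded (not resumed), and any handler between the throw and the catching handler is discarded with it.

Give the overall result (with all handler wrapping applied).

Evaluation trace:
throw(4) @ H1 caught ⇒ 14
H2 returns [14]
= [14]

Answer: [14]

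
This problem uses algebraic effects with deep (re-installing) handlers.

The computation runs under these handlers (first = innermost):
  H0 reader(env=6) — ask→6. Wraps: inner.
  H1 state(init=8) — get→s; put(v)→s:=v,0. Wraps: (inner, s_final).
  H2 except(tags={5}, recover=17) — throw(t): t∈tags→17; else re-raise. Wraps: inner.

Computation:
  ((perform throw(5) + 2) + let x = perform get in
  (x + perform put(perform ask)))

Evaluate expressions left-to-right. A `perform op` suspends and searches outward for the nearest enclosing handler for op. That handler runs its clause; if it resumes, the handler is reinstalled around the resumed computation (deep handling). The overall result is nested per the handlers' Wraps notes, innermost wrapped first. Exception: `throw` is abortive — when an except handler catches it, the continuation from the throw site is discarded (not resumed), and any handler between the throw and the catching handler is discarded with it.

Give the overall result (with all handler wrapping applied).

Answer: 17

Step-by-step:
throw(5) @ H2 caught ⇒ 17
= 17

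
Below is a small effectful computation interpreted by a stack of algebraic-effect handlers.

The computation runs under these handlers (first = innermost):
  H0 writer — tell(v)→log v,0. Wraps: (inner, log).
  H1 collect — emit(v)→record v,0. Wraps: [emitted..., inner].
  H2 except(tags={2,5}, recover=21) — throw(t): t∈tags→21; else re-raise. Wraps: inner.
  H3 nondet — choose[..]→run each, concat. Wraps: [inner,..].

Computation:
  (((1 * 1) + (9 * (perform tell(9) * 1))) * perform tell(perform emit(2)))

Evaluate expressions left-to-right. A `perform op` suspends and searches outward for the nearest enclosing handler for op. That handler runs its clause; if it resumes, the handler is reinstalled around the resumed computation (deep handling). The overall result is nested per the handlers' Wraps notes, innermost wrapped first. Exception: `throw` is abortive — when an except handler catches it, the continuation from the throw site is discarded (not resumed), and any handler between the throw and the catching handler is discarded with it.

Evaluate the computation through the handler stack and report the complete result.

Answer: [[2, (0, (9, 0))]]

Step-by-step:
tell(9) @ H0 ⇒ log+=9
emit(2) @ H1 ⇒ out+=2
tell(0) @ H0 ⇒ log+=0
H0 returns (0, (9, 0))
H1 returns [2, (0, (9, 0))]
H2 returns [2, (0, (9, 0))]
H3 returns [[2, (0, (9, 0))]]
= [[2, (0, (9, 0))]]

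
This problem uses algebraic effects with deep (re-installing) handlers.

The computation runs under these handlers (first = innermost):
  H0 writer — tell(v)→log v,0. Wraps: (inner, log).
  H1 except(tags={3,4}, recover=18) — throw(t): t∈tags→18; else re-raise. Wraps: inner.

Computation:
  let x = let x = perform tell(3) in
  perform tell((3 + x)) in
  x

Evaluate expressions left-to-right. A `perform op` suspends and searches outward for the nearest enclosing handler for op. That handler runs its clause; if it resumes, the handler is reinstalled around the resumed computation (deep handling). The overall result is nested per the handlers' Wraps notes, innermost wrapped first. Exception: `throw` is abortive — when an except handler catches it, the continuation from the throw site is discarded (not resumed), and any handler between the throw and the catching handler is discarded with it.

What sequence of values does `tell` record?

Answer: (3, 3)

Working:
tell(3) @ H0 ⇒ log+=3
tell(3) @ H0 ⇒ log+=3
H0 returns (0, (3, 3))
H1 returns (0, (3, 3))
= (0, (3, 3))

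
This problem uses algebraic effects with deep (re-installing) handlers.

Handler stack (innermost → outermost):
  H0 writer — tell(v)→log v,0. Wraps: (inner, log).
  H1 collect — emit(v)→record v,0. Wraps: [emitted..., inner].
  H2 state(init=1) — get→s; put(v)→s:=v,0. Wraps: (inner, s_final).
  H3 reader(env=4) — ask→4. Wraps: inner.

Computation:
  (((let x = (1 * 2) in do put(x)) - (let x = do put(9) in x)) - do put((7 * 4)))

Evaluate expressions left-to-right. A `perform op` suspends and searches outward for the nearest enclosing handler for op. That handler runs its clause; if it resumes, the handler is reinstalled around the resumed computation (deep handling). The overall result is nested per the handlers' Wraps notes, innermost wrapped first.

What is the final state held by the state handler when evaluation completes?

Answer: 28

Evaluation trace:
put(2) @ H2 ⇒ s:=2
put(9) @ H2 ⇒ s:=9
put(28) @ H2 ⇒ s:=28
H0 returns (0, ())
H1 returns [(0, ())]
H2 returns ([(0, ())], 28)
H3 returns ([(0, ())], 28)
= ([(0, ())], 28)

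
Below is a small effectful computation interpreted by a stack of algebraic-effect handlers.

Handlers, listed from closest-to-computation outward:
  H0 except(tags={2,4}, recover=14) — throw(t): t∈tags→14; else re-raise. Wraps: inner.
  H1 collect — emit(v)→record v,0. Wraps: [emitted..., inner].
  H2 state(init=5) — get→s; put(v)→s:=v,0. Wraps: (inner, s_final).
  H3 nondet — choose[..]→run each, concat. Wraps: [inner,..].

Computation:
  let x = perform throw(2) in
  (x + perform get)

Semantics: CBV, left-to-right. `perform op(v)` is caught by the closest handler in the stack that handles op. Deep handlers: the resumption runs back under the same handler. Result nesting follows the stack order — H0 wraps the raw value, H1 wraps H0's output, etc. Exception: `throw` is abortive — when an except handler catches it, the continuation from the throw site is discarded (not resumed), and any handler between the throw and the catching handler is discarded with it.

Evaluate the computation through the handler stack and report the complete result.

Answer: [([14], 5)]

Step-by-step:
throw(2) @ H0 caught ⇒ 14
H1 returns [14]
H2 returns ([14], 5)
H3 returns [([14], 5)]
= [([14], 5)]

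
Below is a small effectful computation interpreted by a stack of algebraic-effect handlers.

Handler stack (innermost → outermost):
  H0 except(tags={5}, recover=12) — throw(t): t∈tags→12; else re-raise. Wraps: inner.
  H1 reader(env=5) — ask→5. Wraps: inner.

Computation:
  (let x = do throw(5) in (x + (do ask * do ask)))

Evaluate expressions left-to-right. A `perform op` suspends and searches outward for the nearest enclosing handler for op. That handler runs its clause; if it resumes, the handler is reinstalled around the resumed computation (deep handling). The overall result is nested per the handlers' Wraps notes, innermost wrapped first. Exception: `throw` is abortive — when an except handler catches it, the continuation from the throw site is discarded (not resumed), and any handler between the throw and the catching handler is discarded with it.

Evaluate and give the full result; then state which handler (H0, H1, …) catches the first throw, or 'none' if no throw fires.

Step-by-step:
throw(5) @ H0 caught ⇒ 12
H1 returns 12
= 12

Answer: 12 ; first throw caught by: H0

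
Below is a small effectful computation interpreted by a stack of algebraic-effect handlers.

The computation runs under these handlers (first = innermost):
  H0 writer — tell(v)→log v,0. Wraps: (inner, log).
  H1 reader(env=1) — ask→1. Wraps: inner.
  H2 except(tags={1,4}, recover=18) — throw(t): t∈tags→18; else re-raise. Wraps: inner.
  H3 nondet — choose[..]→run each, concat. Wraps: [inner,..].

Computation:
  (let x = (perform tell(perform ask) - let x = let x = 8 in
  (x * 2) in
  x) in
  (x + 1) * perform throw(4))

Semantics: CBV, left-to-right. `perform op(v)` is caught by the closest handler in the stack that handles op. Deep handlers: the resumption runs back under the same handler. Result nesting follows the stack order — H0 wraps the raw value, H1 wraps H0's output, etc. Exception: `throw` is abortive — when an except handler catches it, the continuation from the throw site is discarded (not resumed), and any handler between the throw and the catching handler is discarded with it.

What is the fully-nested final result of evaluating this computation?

Answer: [18]

Evaluation trace:
ask @ H1 ⇒ 1
tell(1) @ H0 ⇒ log+=1
throw(4) @ H2 caught ⇒ 18
H3 returns [18]
= [18]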